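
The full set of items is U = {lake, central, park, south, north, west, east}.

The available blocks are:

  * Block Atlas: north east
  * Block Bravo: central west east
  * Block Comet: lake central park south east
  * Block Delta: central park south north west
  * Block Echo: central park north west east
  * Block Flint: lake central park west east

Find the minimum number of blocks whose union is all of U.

2

Comet and Echo together: Comet ∪ Echo = {lake, central, park, south, north, west, east} — every item is covered.
No single block has all 7 items (the largest, Comet, has 5), so 2 is optimal.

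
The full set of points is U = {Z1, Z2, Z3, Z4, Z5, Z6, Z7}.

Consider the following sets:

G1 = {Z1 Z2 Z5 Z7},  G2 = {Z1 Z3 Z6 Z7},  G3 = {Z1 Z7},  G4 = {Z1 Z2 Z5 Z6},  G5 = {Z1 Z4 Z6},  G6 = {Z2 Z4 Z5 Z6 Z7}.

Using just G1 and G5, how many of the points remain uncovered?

Union of G1, G5 = {Z1, Z2, Z4, Z5, Z6, Z7}.
Not covered: Z3 — 1 point.

1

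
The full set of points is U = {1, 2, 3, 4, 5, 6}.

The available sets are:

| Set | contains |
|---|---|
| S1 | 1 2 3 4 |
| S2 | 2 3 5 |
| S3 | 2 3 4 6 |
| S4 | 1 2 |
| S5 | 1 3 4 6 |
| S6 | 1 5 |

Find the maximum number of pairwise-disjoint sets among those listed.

S3, S6 are pairwise disjoint (S3={2,3,4,6}; S6={1,5}).
Every remaining set overlaps one of these, and no 3 of the listed sets are pairwise disjoint, so 2 is the maximum.

2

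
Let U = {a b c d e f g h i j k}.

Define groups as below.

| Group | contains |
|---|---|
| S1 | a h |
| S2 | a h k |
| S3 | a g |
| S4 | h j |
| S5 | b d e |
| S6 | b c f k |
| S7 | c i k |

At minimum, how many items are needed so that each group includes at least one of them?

T = {a, b, i, j} meets every group (each contains at least one member of T), and |T| = 4.
The groups S3, S4, S5, S7 are pairwise disjoint, so any hitting set needs a separate item for each — at least 4. Hence 4 is optimal.

4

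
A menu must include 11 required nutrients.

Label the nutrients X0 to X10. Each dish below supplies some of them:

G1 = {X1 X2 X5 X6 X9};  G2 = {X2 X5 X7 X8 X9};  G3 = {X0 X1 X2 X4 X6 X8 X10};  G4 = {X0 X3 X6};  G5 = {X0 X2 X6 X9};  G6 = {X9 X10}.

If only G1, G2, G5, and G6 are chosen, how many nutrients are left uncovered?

Union of G1, G2, G5, G6 = {X0, X1, X2, X5, X6, X7, X8, X9, X10}.
Not covered: X3, X4 — 2 nutrients.

2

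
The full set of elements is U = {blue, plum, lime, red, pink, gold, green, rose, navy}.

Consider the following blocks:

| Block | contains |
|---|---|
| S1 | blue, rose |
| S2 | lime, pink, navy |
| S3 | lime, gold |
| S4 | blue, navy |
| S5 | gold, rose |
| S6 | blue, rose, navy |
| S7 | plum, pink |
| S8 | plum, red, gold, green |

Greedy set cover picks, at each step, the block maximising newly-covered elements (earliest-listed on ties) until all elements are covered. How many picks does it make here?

Greedy: pick S8 (covers 4 new) → pick S2 (covers 3 new) → pick S1 (covers 2 new). Total picks: 3.

3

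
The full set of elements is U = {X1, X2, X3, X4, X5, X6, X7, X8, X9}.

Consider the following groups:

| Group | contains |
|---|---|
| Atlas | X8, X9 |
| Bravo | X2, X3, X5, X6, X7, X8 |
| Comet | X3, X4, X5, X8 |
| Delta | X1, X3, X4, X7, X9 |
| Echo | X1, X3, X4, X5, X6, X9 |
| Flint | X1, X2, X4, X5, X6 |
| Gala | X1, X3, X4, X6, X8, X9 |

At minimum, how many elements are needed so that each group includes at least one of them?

The 2 elements {X5, X9} hit every group.
The groups Atlas, Flint are pairwise disjoint, so any hitting set needs a separate element for each — at least 2. Hence 2 is optimal.

2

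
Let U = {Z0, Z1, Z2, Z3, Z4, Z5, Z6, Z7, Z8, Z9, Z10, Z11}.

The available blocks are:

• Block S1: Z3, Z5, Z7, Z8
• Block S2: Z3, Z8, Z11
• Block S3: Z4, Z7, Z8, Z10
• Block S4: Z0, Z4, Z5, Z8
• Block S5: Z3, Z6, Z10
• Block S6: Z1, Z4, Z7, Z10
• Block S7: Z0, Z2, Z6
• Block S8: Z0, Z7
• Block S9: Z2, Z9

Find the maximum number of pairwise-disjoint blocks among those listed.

3

S2, S6, S7 are pairwise disjoint (S2={Z3,Z8,Z11}; S6={Z1,Z4,Z7,Z10}; S7={Z0,Z2,Z6}).
Every remaining block overlaps one of these, and no 4 of the listed blocks are pairwise disjoint, so 3 is the maximum.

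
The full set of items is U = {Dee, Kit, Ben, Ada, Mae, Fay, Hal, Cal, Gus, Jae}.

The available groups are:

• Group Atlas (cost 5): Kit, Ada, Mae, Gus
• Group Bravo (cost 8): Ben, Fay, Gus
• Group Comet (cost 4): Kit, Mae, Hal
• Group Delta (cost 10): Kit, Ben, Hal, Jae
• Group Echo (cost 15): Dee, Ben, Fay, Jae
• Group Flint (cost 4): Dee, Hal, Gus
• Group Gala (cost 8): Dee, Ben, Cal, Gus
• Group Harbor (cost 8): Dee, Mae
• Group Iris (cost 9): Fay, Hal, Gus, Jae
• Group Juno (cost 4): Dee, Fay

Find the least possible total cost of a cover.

Atlas, Gala, Iris together cover every item (Atlas ∪ Gala ∪ Iris = {Dee, Kit, Ben, Ada, Mae, Fay, Hal, Cal, Gus, Jae}); total cost 5 + 8 + 9 = 22.
The greedy pick Atlas, Flint, Bravo, Gala, Iris costs 34; no covering selection beats 22.

22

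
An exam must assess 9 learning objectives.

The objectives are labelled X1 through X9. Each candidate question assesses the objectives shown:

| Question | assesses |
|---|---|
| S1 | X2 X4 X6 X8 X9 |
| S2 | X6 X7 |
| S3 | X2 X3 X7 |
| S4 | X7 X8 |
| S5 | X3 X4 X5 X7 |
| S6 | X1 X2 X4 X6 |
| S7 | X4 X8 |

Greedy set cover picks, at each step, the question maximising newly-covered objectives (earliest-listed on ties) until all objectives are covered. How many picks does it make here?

3

Greedy: pick S1 (covers 5 new) → pick S5 (covers 3 new) → pick S6 (covers 1 new). Total picks: 3.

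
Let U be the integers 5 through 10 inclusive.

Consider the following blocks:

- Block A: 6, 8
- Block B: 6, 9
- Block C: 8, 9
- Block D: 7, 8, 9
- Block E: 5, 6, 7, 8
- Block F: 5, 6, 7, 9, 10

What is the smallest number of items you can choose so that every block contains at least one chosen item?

2

H = {6, 8} meets every block (each contains at least one member of H), and |H| = 2.
No single item lies in every block, so at least 2 are needed and 2 is optimal.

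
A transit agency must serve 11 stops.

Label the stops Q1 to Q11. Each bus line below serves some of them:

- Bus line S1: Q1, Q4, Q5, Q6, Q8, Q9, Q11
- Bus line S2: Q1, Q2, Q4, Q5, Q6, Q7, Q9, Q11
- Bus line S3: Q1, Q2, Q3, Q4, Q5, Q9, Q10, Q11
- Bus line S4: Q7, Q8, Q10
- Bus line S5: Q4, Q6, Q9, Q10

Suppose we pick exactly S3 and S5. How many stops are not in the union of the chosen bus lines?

Union of S3, S5 = {Q1, Q2, Q3, Q4, Q5, Q6, Q9, Q10, Q11}.
Not covered: Q7, Q8 — 2 stops.

2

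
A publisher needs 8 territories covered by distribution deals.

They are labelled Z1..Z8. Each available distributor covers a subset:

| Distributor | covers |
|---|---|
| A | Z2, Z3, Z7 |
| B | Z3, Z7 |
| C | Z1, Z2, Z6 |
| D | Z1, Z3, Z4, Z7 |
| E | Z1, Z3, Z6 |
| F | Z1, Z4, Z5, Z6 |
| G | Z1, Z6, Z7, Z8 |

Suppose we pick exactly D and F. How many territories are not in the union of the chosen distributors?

2

Union of D, F = {Z1, Z3, Z4, Z5, Z6, Z7}.
Not covered: Z2, Z8 — 2 territories.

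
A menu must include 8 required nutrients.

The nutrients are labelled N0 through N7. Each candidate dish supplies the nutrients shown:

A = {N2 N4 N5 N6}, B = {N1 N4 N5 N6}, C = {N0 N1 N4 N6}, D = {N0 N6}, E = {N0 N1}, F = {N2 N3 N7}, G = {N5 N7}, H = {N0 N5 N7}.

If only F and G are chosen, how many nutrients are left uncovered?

4

Union of F, G = {N2, N3, N5, N7}.
Not covered: N0, N1, N4, N6 — 4 nutrients.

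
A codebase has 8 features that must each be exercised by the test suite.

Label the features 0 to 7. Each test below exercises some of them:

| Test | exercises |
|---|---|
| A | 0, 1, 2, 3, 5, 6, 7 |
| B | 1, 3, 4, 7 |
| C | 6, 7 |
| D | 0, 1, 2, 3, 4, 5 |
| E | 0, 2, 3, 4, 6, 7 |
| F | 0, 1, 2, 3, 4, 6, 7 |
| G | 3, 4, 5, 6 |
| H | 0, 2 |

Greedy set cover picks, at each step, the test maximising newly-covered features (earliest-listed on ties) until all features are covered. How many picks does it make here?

Greedy: pick A (covers 7 new) → pick B (covers 1 new). Total picks: 2.

2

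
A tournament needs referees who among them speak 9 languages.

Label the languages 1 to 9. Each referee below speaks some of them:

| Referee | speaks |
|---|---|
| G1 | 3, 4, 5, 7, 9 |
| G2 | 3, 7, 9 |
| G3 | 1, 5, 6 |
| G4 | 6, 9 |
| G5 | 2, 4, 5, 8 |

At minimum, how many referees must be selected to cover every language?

3

G1 and G3 and G5 together: G1 ∪ G3 ∪ G5 = {1, 2, 3, 4, 5, 6, 7, 8, 9} — every language is covered.
Only G3 contains 1, so G3 is forced; the remaining 6 languages need at least 2 more referees (each remaining referee adds at most 4) — so at least 3 referees are needed, and 3 is optimal.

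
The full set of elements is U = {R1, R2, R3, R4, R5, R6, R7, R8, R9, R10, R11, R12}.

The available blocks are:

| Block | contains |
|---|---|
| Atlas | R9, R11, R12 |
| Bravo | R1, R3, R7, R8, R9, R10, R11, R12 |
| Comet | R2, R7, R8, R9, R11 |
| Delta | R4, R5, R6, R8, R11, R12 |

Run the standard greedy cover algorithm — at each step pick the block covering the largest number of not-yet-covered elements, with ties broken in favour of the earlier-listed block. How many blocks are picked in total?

3

Greedy: pick Bravo (covers 8 new) → pick Delta (covers 3 new) → pick Comet (covers 1 new). Total picks: 3.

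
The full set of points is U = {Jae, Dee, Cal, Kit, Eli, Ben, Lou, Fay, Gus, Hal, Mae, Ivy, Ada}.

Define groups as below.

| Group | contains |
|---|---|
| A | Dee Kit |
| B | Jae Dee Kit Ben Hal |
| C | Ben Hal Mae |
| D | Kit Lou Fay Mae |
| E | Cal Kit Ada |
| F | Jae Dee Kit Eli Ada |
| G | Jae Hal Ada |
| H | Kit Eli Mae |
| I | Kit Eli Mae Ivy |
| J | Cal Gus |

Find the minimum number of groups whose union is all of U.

5

Take {B, D, G, I, J}. Their union is {Jae, Dee, Cal, Kit, Eli, Ben, Lou, Fay, Gus, Hal, Mae, Ivy, Ada}, which is all 13 points.
No 4 of the 10 groups cover everything (all 210 combinations miss at least one point), so 5 is optimal.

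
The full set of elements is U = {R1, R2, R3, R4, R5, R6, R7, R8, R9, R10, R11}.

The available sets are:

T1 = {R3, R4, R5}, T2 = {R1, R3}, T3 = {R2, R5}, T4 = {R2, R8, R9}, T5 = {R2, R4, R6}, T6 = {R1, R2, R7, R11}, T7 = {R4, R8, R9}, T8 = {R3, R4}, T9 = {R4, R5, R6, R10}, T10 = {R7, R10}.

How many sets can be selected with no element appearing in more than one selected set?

T2, T3, T7, T10 are pairwise disjoint (T2={R1,R3}; T3={R2,R5}; T7={R4,R8,R9}; T10={R7,R10}).
Every remaining set overlaps one of these, and no 5 of the listed sets are pairwise disjoint, so 4 is the maximum.

4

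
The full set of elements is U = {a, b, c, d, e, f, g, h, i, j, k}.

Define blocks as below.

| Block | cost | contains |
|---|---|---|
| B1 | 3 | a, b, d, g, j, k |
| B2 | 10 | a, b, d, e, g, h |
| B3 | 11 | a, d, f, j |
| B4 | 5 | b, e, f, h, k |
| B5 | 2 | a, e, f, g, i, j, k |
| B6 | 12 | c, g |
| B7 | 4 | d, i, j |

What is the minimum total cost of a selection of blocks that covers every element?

22

B1, B4, B5, B6 together cover every element (B1 ∪ B4 ∪ B5 ∪ B6 = {a, b, c, d, e, f, g, h, i, j, k}); total cost 3 + 5 + 2 + 12 = 22.
No covering selection has total cost below 22.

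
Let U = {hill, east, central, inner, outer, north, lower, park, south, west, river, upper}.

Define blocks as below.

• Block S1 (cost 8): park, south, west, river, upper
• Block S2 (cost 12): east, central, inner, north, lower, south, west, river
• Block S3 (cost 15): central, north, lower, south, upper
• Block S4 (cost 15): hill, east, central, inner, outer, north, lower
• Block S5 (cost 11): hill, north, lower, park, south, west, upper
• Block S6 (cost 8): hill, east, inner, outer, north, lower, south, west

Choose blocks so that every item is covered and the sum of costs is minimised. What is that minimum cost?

S1, S4 together cover every item (S1 ∪ S4 = {hill, east, central, inner, outer, north, lower, park, south, west, river, upper}); total cost 8 + 15 = 23.
The greedy pick S6, S1, S2 costs 28; no covering selection beats 23.

23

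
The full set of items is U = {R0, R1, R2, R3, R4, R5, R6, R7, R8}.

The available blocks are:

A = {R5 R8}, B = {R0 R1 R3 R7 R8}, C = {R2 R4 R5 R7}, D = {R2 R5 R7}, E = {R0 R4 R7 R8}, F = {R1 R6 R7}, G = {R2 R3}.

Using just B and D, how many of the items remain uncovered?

2

Union of B, D = {R0, R1, R2, R3, R5, R7, R8}.
Not covered: R4, R6 — 2 items.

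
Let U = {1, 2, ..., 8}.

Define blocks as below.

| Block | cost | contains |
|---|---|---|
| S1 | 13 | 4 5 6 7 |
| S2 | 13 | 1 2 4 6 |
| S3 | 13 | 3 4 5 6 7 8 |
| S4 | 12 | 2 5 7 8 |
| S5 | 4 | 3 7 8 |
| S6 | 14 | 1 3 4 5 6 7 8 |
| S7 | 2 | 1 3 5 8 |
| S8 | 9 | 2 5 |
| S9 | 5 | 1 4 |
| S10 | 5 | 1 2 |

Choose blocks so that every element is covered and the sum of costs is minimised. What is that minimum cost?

S3, S10 together cover every element (S3 ∪ S10 = {1, 2, 3, 4, 5, 6, 7, 8}); total cost 13 + 5 = 18.
The greedy pick S7, S5, S2 costs 19; no covering selection beats 18.

18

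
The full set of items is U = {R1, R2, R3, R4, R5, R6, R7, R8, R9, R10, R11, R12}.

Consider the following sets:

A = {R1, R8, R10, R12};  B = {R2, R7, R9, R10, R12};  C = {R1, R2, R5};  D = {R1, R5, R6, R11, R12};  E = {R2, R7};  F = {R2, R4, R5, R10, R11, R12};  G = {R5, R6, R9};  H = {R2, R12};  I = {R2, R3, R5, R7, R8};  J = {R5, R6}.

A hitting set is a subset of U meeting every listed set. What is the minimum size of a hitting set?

Take T = {R1, R2, R6}. Each listed set contains at least one of these, so T is a hitting set of size 3.
The sets A, E, G are pairwise disjoint, so any hitting set needs a separate item for each — at least 3. Hence 3 is optimal.

3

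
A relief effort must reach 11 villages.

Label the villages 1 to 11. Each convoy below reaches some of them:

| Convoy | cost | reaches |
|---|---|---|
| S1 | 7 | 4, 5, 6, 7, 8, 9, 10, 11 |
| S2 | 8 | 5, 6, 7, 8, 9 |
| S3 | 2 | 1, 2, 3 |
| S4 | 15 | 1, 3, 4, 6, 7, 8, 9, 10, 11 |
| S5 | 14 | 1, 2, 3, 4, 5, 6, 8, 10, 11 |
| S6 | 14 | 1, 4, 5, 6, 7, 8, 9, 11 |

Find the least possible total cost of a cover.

S1, S3 together cover every village (S1 ∪ S3 = {1, 2, 3, 4, 5, 6, 7, 8, 9, 10, 11}); total cost 7 + 2 = 9.
No covering selection has total cost below 9.

9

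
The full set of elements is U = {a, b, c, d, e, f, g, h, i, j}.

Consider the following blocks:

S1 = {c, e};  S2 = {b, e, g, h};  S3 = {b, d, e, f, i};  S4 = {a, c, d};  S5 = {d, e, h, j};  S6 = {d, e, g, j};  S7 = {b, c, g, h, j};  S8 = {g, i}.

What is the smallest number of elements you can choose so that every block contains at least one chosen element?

3

T = {a, e, g} meets every block (each contains at least one member of T), and |T| = 3.
No choice of 2 elements meets every block, so 3 is the minimum.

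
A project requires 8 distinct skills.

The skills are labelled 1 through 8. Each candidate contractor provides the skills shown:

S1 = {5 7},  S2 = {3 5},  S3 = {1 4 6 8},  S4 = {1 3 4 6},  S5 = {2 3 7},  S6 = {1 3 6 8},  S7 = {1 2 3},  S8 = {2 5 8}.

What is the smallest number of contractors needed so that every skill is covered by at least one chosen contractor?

Take {S1, S3, S7}. Their union is {1, 2, 3, 4, 5, 6, 7, 8}, which is all 8 skills.
No 2 of the 8 contractors cover everything (all 28 combinations miss at least one skill), so 3 is optimal.

3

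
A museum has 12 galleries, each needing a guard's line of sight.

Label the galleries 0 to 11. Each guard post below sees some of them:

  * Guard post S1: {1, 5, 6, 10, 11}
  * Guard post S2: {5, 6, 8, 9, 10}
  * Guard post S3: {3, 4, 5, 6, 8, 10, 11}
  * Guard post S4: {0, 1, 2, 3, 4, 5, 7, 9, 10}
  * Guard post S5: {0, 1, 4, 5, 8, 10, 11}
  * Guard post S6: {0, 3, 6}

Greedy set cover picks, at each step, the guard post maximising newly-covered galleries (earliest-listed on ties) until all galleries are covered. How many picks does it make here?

2

Greedy: pick S4 (covers 9 new) → pick S3 (covers 3 new). Total picks: 2.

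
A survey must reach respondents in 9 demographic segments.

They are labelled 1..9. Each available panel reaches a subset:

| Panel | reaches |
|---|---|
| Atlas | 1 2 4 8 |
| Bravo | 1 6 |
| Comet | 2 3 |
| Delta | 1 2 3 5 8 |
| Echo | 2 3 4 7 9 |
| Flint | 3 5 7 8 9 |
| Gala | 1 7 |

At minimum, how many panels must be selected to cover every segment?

3

Bravo and Echo and Flint together: Bravo ∪ Echo ∪ Flint = {1, 2, 3, 4, 5, 6, 7, 8, 9} — every segment is covered.
Only Bravo contains 6, so Bravo is forced; the remaining 7 segments need at least 2 more panels (each remaining panel adds at most 5) — so at least 3 panels are needed, and 3 is optimal.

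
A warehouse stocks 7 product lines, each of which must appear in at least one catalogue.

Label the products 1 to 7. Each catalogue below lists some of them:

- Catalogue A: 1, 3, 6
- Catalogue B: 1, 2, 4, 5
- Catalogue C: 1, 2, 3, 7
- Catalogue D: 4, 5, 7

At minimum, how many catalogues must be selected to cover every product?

3

Take {A, C, D}. Their union is {1, 2, 3, 4, 5, 6, 7}, which is all 7 products.
Only A contains 6, so A is forced; the remaining 4 products need at least 2 more catalogues (each remaining catalogue adds at most 3) — so at least 3 catalogues are needed, and 3 is optimal.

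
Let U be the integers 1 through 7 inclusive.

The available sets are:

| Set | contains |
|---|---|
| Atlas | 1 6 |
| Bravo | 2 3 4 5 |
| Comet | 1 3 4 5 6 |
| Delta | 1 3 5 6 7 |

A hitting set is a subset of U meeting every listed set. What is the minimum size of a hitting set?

2

H = {1, 3} meets every set (each contains at least one member of H), and |H| = 2.
The sets Atlas, Bravo are pairwise disjoint, so any hitting set needs a separate item for each — at least 2. Hence 2 is optimal.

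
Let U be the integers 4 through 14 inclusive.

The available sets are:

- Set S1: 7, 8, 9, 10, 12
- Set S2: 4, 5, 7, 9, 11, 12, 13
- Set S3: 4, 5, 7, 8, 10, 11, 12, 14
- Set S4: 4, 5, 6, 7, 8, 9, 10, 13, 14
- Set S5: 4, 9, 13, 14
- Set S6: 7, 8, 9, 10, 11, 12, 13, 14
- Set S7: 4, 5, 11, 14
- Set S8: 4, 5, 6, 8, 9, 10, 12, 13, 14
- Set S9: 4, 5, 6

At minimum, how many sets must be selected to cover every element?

2

Take {S6, S9}. Their union is {4, 5, 6, 7, 8, 9, 10, 11, 12, 13, 14}, which is all 11 elements.
No single set has all 11 elements (the largest, S4, has 9), so 2 is optimal.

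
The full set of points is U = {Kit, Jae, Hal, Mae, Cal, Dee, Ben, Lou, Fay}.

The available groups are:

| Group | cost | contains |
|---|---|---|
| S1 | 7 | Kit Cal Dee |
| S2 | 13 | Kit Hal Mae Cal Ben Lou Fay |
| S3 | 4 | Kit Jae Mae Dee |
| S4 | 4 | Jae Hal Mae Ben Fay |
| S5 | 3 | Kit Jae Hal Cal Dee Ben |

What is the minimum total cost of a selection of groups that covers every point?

S2, S5 together cover every point (S2 ∪ S5 = {Kit, Jae, Hal, Mae, Cal, Dee, Ben, Lou, Fay}); total cost 13 + 3 = 16.
The greedy pick S5, S4, S2 costs 20; no covering selection beats 16.

16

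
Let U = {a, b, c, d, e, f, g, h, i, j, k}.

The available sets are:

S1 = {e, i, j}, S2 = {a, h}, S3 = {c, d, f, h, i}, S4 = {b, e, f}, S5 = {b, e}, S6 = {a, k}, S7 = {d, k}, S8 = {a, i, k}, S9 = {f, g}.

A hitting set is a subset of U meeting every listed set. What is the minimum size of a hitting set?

4

The 4 points {e, g, h, k} hit every set.
The sets S1, S2, S7, S9 are pairwise disjoint, so any hitting set needs a separate point for each — at least 4. Hence 4 is optimal.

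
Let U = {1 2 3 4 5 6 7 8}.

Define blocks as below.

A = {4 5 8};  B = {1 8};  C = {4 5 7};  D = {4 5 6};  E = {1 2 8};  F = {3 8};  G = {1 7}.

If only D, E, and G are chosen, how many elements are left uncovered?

Union of D, E, G = {1, 2, 4, 5, 6, 7, 8}.
Not covered: 3 — 1 element.

1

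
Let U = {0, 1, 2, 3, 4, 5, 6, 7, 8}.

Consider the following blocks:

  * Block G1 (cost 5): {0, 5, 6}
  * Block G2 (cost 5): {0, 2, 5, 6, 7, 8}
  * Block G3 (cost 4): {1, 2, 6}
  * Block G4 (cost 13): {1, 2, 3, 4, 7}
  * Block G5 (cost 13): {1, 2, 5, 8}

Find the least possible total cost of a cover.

G2, G4 together cover every element (G2 ∪ G4 = {0, 1, 2, 3, 4, 5, 6, 7, 8}); total cost 5 + 13 = 18.
The greedy pick G2, G3, G4 costs 22; no covering selection beats 18.

18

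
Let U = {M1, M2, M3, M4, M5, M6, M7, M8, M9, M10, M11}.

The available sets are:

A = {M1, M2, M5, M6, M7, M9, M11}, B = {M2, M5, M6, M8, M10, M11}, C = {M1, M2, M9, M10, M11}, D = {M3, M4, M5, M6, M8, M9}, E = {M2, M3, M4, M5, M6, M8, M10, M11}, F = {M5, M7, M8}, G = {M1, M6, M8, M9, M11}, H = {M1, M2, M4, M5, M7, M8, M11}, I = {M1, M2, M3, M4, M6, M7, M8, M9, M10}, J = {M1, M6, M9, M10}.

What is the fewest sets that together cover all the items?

Take {E, I}. Their union is {M1, M2, M3, M4, M5, M6, M7, M8, M9, M10, M11}, which is all 11 items.
No single set has all 11 items (the largest, I, has 9), so 2 is optimal.

2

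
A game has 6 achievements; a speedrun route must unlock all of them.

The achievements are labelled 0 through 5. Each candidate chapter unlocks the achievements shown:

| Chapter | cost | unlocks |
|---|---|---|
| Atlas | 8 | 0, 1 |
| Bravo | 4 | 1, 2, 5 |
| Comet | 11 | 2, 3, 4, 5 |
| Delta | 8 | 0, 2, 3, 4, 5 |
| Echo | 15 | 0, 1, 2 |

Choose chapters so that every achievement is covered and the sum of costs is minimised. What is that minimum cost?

12

Bravo, Delta together cover every achievement (Bravo ∪ Delta = {0, 1, 2, 3, 4, 5}); total cost 4 + 8 = 12.
No covering selection has total cost below 12.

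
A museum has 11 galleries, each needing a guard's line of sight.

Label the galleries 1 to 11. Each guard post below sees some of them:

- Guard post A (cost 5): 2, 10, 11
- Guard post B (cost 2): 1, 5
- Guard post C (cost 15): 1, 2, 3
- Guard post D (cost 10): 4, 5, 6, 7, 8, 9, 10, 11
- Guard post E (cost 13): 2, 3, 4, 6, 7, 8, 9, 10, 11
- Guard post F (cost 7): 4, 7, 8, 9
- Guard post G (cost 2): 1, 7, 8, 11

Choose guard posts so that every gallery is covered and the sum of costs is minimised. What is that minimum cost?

15

B, E together cover every gallery (B ∪ E = {1, 2, 3, 4, 5, 6, 7, 8, 9, 10, 11}); total cost 2 + 13 = 15.
The greedy pick G, B, E costs 17; no covering selection beats 15.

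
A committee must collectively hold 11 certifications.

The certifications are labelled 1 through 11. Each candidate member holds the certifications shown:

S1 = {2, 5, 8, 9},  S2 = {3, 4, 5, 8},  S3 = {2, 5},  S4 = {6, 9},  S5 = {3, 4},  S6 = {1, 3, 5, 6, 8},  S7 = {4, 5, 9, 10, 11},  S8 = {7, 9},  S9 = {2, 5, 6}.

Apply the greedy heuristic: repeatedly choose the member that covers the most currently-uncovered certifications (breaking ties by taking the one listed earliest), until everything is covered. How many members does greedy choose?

4

Greedy: pick S6 (covers 5 new) → pick S7 (covers 4 new) → pick S1 (covers 1 new) → pick S8 (covers 1 new). Total picks: 4.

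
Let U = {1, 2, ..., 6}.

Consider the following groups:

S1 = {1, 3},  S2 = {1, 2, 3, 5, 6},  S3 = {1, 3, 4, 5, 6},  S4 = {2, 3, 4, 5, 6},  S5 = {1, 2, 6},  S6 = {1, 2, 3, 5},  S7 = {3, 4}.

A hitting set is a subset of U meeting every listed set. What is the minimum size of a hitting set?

2

The 2 items {1, 3} hit every group.
The groups S5, S7 are pairwise disjoint, so any hitting set needs a separate item for each — at least 2. Hence 2 is optimal.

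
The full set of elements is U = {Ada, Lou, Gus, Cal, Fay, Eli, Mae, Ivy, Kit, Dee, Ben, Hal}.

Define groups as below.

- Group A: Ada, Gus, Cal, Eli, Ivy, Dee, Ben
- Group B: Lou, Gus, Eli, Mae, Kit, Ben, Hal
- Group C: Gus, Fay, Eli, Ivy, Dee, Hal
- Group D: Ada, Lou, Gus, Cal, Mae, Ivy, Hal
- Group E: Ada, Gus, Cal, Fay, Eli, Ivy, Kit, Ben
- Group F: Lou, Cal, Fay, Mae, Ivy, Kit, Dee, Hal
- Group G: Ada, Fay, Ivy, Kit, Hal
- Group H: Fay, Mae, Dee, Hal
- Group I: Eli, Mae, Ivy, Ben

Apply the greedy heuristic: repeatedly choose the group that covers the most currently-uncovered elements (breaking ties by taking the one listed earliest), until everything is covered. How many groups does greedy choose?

Greedy: pick E (covers 8 new) → pick F (covers 4 new). Total picks: 2.

2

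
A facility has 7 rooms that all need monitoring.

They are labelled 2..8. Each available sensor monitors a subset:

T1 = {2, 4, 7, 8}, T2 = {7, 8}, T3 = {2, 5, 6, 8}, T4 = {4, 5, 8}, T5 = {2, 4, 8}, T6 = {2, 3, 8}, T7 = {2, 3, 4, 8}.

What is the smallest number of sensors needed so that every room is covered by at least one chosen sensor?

3

Take {T1, T3, T7}. Their union is {2, 3, 4, 5, 6, 7, 8}, which is all 7 rooms.
Only T3 contains 6, so T3 is forced; the remaining 3 rooms need at least 2 more sensors (each remaining sensor adds at most 2) — so at least 3 sensors are needed, and 3 is optimal.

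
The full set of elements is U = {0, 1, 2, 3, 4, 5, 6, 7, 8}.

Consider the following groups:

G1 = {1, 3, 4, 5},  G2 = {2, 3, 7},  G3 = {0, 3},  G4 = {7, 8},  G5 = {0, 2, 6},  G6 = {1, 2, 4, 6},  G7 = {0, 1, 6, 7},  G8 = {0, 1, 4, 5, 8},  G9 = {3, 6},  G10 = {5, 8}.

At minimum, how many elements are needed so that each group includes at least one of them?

Take H = {3, 6, 8}. Each listed group contains at least one of these, so H is a hitting set of size 3.
The groups G1, G4, G5 are pairwise disjoint, so any hitting set needs a separate element for each — at least 3. Hence 3 is optimal.

3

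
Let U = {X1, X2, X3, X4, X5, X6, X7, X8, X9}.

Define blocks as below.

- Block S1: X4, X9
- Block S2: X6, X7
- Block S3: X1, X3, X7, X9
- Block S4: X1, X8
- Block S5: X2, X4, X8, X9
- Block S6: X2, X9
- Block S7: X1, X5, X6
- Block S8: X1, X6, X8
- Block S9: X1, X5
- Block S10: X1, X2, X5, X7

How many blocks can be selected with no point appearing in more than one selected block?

3

S2, S4, S6 are pairwise disjoint (S2={X6,X7}; S4={X1,X8}; S6={X2,X9}).
Every remaining block overlaps one of these, and no 4 of the listed blocks are pairwise disjoint, so 3 is the maximum.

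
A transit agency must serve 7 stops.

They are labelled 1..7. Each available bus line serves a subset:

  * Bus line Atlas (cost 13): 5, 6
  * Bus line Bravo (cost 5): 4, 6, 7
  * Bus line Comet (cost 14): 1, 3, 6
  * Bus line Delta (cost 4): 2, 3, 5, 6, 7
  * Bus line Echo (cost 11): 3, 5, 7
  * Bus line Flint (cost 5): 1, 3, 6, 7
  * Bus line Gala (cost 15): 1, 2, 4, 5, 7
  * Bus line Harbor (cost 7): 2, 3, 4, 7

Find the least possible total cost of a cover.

14

Bravo, Delta, Flint together cover every stop (Bravo ∪ Delta ∪ Flint = {1, 2, 3, 4, 5, 6, 7}); total cost 5 + 4 + 5 = 14.
No covering selection has total cost below 14.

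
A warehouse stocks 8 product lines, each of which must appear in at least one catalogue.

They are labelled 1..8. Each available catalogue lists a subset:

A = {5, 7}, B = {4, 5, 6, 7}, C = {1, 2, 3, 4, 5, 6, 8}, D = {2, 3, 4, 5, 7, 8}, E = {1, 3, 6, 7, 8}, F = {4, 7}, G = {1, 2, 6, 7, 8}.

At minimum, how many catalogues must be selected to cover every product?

Take {C, D}. Their union is {1, 2, 3, 4, 5, 6, 7, 8}, which is all 8 products.
No single catalogue has all 8 products (the largest, C, has 7), so 2 is optimal.

2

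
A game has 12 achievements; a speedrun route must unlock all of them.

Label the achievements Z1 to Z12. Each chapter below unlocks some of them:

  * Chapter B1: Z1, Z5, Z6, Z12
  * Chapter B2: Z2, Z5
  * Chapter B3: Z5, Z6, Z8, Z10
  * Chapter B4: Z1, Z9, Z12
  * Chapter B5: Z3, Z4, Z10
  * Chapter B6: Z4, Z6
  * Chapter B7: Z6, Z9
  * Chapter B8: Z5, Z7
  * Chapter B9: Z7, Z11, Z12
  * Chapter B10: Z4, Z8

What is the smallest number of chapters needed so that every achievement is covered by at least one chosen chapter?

5

Take {B2, B3, B4, B5, B9}. Their union is {Z1, Z2, Z3, Z4, Z5, Z6, Z7, Z8, Z9, Z10, Z11, Z12}, which is all 12 achievements.
Only B2 contains Z2, so B2 is forced; the remaining 10 achievements need at least 4 more chapters (each remaining chapter adds at most 3) — so at least 5 chapters are needed, and 5 is optimal.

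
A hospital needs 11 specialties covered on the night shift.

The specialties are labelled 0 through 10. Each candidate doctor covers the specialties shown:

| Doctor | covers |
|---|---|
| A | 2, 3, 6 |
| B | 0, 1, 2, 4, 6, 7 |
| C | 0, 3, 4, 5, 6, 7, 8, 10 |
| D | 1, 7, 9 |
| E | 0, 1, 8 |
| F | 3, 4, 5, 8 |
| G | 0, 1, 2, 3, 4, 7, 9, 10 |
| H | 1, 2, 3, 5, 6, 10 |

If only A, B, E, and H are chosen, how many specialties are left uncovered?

Union of A, B, E, H = {0, 1, 2, 3, 4, 5, 6, 7, 8, 10}.
Not covered: 9 — 1 specialty.

1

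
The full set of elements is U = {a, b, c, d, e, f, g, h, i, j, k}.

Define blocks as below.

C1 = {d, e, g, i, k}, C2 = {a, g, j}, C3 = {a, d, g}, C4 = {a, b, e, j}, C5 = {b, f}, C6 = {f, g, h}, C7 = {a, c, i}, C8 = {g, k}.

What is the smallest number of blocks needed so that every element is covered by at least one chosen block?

C1 and C4 and C6 and C7 together: C1 ∪ C4 ∪ C6 ∪ C7 = {a, b, c, d, e, f, g, h, i, j, k} — every element is covered.
No 3 of the 8 blocks cover everything (all 56 combinations miss at least one element), so 4 is optimal.

4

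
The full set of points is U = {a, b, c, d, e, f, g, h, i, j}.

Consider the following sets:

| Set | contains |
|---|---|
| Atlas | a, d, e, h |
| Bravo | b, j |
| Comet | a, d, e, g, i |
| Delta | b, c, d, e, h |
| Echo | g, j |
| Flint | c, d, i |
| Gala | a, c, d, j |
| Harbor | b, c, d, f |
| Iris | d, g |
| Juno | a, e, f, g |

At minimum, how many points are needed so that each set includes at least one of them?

T = {d, f, j} meets every set (each contains at least one member of T), and |T| = 3.
The sets Bravo, Flint, Juno are pairwise disjoint, so any hitting set needs a separate point for each — at least 3. Hence 3 is optimal.

3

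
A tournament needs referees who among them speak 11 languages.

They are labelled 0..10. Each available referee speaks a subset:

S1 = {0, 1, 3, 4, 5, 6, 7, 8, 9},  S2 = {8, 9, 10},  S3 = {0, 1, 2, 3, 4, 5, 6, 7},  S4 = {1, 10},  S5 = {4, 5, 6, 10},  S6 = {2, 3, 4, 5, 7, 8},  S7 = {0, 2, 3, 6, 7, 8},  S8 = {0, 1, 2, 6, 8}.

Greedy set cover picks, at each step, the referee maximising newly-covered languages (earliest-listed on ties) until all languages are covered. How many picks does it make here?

3

Greedy: pick S1 (covers 9 new) → pick S2 (covers 1 new) → pick S3 (covers 1 new). Total picks: 3.
(The true minimum cover uses only 2 referees, so greedy is not optimal here.)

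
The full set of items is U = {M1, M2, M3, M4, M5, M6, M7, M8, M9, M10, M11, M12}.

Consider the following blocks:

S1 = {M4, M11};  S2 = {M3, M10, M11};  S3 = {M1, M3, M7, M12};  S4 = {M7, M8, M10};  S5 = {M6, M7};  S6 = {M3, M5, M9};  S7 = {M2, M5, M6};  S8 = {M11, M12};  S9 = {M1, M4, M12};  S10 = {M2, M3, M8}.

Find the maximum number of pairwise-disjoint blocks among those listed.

S1, S4, S6 are pairwise disjoint (S1={M4,M11}; S4={M7,M8,M10}; S6={M3,M5,M9}).
Every remaining block overlaps one of these, and no 4 of the listed blocks are pairwise disjoint, so 3 is the maximum.

3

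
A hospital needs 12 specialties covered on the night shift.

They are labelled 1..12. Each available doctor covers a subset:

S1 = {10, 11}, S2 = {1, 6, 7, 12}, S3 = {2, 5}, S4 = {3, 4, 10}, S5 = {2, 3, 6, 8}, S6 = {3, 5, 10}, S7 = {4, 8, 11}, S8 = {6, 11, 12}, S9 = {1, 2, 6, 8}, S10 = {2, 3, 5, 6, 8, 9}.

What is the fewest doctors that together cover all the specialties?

4

S1 and S2 and S7 and S10 together: S1 ∪ S2 ∪ S7 ∪ S10 = {1, 2, 3, 4, 5, 6, 7, 8, 9, 10, 11, 12} — every specialty is covered.
No 3 of the 10 doctors cover everything (all 120 combinations miss at least one specialty), so 4 is optimal.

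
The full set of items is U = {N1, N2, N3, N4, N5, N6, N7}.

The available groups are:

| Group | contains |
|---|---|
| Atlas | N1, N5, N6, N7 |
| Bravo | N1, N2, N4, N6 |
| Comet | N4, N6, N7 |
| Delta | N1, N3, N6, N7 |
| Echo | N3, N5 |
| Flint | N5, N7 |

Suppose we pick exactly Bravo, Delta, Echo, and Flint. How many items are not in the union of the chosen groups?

Union of Bravo, Delta, Echo, Flint = {N1, N2, N3, N4, N5, N6, N7} — that's every item, so 0 are uncovered.

0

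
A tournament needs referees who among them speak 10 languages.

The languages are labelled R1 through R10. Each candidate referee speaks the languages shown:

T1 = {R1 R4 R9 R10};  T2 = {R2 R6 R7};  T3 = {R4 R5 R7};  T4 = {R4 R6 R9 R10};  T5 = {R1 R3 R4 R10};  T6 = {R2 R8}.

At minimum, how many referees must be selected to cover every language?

4

Take {T3, T4, T5, T6}. Their union is {R1, R2, R3, R4, R5, R6, R7, R8, R9, R10}, which is all 10 languages.
Only T3 contains R5, so T3 is forced; the remaining 7 languages need at least 3 more referees (each remaining referee adds at most 3) — so at least 4 referees are needed, and 4 is optimal.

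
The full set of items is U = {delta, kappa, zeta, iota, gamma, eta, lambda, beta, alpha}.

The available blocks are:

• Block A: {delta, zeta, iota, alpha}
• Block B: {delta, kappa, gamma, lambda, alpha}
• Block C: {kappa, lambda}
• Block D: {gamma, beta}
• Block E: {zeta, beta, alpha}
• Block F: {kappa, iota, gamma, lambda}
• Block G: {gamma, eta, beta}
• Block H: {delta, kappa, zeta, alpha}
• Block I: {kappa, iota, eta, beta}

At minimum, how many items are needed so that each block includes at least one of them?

The 3 items {kappa, beta, alpha} hit every block.
The blocks A, C, D are pairwise disjoint, so any hitting set needs a separate item for each — at least 3. Hence 3 is optimal.

3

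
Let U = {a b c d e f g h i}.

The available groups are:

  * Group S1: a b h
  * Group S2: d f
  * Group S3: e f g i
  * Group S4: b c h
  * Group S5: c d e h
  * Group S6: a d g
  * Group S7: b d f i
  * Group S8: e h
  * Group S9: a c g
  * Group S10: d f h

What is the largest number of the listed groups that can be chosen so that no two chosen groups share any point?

3

S2, S8, S9 are pairwise disjoint (S2={d,f}; S8={e,h}; S9={a,c,g}).
Every remaining group overlaps one of these, and no 4 of the listed groups are pairwise disjoint, so 3 is the maximum.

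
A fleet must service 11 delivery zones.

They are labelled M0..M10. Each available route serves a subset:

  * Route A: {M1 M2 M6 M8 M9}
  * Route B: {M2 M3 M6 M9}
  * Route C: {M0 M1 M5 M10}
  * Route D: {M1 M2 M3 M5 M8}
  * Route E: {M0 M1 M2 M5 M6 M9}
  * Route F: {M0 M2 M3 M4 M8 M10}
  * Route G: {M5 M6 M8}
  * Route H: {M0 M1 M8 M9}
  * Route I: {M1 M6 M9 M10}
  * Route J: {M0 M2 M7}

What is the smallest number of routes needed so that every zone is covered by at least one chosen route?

E and F and J together: E ∪ F ∪ J = {M0, M1, M2, M3, M4, M5, M6, M7, M8, M9, M10} — every zone is covered.
Only F contains M4, so F is forced; the remaining 5 zones need at least 2 more routes (each remaining route adds at most 4) — so at least 3 routes are needed, and 3 is optimal.

3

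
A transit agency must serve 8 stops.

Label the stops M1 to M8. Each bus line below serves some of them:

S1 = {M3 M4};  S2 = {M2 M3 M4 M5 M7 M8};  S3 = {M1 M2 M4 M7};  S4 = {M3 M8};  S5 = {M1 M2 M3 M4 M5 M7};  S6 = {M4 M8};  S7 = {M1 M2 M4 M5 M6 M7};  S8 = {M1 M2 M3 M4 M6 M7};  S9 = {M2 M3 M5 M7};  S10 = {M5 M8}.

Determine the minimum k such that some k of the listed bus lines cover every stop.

S2 and S7 together: S2 ∪ S7 = {M1, M2, M3, M4, M5, M6, M7, M8} — every stop is covered.
No single bus line has all 8 stops (the largest, S2, has 6), so 2 is optimal.

2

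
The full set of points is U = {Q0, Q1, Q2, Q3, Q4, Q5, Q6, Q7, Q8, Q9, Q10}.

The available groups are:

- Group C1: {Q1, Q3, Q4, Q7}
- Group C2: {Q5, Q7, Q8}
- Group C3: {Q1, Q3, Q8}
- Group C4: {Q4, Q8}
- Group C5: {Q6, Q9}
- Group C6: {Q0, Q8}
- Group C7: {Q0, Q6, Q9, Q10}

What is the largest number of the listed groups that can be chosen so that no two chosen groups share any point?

3

C1, C5, C6 are pairwise disjoint (C1={Q1,Q3,Q4,Q7}; C5={Q6,Q9}; C6={Q0,Q8}).
Every remaining group overlaps one of these, and no 4 of the listed groups are pairwise disjoint, so 3 is the maximum.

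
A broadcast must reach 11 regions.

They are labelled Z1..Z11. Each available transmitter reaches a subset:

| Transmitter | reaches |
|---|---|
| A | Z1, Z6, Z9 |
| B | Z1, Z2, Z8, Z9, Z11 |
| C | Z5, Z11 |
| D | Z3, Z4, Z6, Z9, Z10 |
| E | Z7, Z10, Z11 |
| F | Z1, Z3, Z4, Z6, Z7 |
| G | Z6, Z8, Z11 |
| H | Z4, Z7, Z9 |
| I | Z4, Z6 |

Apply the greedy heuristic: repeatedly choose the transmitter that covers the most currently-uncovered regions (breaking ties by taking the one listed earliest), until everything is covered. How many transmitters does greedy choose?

Greedy: pick B (covers 5 new) → pick D (covers 4 new) → pick C (covers 1 new) → pick E (covers 1 new). Total picks: 4.

4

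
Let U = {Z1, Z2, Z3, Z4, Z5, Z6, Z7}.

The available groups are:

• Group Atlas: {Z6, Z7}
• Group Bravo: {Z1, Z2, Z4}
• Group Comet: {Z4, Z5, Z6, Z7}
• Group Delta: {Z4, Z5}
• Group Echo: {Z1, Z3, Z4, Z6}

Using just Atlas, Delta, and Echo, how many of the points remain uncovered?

Union of Atlas, Delta, Echo = {Z1, Z3, Z4, Z5, Z6, Z7}.
Not covered: Z2 — 1 point.

1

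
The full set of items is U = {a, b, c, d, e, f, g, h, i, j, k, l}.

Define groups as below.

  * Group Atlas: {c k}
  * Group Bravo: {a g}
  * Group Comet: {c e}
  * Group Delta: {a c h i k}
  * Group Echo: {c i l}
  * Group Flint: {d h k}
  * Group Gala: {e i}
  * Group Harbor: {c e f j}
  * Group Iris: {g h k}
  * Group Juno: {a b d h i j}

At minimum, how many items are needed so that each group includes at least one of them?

Take T = {a, e, i, k}. Each listed group contains at least one of these, so T is a hitting set of size 4.
No choice of 3 items meets every group, so 4 is the minimum.

4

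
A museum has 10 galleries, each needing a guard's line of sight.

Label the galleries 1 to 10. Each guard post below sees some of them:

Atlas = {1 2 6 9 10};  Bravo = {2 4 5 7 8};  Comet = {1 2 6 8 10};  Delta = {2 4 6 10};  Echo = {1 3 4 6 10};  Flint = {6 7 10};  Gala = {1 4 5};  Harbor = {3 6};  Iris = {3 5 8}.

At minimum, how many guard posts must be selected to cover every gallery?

3

Take {Atlas, Bravo, Harbor}. Their union is {1, 2, 3, 4, 5, 6, 7, 8, 9, 10}, which is all 10 galleries.
Only Atlas contains 9, so Atlas is forced; the remaining 5 galleries need at least 2 more guard posts (each remaining guard post adds at most 4) — so at least 3 guard posts are needed, and 3 is optimal.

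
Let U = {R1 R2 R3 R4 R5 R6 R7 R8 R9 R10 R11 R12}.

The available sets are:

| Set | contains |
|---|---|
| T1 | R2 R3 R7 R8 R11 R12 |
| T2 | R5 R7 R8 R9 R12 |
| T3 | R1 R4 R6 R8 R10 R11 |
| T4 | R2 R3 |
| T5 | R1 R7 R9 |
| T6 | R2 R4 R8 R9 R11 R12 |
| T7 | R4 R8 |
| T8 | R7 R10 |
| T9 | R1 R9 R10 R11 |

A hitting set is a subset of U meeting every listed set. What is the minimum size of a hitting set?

4

The 4 elements {R3, R7, R8, R9} hit every set.
No choice of 3 elements meets every set, so 4 is the minimum.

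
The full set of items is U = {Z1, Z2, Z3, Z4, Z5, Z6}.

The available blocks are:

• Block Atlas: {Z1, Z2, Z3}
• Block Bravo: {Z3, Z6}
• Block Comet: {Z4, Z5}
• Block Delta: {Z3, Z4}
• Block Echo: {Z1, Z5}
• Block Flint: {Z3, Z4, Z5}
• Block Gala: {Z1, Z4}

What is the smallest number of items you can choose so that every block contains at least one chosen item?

3

The 3 items {Z1, Z3, Z5} hit every block.
No choice of 2 items meets every block, so 3 is the minimum.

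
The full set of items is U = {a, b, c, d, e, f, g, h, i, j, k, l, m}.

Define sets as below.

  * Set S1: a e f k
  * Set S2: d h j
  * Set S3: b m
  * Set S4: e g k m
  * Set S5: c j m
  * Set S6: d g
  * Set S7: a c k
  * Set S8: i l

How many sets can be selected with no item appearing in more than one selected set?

S3, S6, S7, S8 are pairwise disjoint (S3={b,m}; S6={d,g}; S7={a,c,k}; S8={i,l}).
Every remaining set overlaps one of these, and no 5 of the listed sets are pairwise disjoint, so 4 is the maximum.

4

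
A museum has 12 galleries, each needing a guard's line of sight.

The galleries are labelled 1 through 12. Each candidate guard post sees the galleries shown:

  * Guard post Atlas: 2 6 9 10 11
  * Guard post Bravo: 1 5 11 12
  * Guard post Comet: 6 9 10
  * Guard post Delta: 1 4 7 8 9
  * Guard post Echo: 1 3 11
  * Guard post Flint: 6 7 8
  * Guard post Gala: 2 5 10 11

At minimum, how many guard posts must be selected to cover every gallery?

4

Atlas and Bravo and Delta and Echo together: Atlas ∪ Bravo ∪ Delta ∪ Echo = {1, 2, 3, 4, 5, 6, 7, 8, 9, 10, 11, 12} — every gallery is covered.
Only Echo contains 3, so Echo is forced; the remaining 9 galleries need at least 3 more guard posts (each remaining guard post adds at most 4) — so at least 4 guard posts are needed, and 4 is optimal.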